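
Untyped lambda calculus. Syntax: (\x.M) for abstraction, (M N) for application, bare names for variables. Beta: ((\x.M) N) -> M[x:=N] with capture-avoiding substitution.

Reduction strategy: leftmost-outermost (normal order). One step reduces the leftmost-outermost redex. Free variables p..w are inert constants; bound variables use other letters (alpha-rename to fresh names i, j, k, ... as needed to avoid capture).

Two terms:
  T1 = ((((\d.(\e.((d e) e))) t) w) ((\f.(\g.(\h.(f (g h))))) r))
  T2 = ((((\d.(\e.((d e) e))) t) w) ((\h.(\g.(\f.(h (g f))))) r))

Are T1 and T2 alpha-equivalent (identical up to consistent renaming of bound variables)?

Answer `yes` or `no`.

Term 1: ((((\d.(\e.((d e) e))) t) w) ((\f.(\g.(\h.(f (g h))))) r))
Term 2: ((((\d.(\e.((d e) e))) t) w) ((\h.(\g.(\f.(h (g f))))) r))
Alpha-equivalence: compare structure up to binder renaming.
Result: True

Answer: yes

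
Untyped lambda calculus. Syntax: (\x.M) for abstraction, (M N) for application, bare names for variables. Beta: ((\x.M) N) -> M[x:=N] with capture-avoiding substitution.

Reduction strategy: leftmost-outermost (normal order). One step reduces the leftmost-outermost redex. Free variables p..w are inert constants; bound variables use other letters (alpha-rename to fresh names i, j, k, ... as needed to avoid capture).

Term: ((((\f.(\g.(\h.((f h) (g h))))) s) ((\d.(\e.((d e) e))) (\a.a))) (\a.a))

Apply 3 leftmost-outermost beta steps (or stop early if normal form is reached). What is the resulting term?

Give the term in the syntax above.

Step 0: ((((\f.(\g.(\h.((f h) (g h))))) s) ((\d.(\e.((d e) e))) (\a.a))) (\a.a))
Step 1: (((\g.(\h.((s h) (g h)))) ((\d.(\e.((d e) e))) (\a.a))) (\a.a))
Step 2: ((\h.((s h) (((\d.(\e.((d e) e))) (\a.a)) h))) (\a.a))
Step 3: ((s (\a.a)) (((\d.(\e.((d e) e))) (\a.a)) (\a.a)))

Answer: ((s (\a.a)) (((\d.(\e.((d e) e))) (\a.a)) (\a.a)))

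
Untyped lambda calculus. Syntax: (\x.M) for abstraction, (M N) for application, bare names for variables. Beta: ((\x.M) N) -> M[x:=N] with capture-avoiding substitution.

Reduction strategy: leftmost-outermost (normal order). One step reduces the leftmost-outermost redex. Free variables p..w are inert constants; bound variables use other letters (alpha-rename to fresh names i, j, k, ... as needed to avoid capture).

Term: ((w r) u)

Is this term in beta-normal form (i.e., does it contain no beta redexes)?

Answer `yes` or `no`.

Answer: yes

Derivation:
Term: ((w r) u)
No beta redexes found.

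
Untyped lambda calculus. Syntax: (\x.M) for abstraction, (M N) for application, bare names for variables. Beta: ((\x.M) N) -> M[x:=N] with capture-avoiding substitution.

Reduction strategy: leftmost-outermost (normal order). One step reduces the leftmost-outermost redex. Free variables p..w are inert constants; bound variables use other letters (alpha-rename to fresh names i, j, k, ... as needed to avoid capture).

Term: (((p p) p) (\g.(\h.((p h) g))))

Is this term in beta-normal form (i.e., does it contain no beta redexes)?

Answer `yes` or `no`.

Answer: yes

Derivation:
Term: (((p p) p) (\g.(\h.((p h) g))))
No beta redexes found.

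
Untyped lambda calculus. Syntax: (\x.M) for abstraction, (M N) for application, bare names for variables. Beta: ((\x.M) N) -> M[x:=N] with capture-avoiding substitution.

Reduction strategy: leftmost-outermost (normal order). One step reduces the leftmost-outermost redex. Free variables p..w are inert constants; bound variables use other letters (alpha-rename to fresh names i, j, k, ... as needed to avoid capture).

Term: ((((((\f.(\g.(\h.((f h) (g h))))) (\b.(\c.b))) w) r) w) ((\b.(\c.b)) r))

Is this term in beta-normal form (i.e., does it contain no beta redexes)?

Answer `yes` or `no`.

Answer: no

Derivation:
Term: ((((((\f.(\g.(\h.((f h) (g h))))) (\b.(\c.b))) w) r) w) ((\b.(\c.b)) r))
Found 2 beta redex(es).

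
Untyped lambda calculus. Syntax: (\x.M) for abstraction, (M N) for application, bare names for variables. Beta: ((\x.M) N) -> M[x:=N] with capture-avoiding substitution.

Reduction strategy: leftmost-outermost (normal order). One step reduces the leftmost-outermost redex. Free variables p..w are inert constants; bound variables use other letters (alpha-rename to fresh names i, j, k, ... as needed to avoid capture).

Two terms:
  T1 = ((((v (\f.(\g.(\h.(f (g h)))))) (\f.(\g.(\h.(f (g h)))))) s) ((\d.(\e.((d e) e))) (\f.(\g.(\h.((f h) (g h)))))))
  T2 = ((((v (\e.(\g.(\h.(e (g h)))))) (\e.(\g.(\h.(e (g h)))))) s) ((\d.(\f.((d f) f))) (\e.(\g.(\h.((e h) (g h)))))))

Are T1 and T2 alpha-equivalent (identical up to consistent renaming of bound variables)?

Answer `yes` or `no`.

Term 1: ((((v (\f.(\g.(\h.(f (g h)))))) (\f.(\g.(\h.(f (g h)))))) s) ((\d.(\e.((d e) e))) (\f.(\g.(\h.((f h) (g h)))))))
Term 2: ((((v (\e.(\g.(\h.(e (g h)))))) (\e.(\g.(\h.(e (g h)))))) s) ((\d.(\f.((d f) f))) (\e.(\g.(\h.((e h) (g h)))))))
Alpha-equivalence: compare structure up to binder renaming.
Result: True

Answer: yes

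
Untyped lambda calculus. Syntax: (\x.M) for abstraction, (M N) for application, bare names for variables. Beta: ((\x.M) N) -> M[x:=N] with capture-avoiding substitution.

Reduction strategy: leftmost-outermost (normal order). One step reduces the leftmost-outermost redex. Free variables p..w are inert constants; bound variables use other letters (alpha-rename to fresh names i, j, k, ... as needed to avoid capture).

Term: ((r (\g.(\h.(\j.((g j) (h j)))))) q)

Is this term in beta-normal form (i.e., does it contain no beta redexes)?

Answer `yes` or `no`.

Term: ((r (\g.(\h.(\j.((g j) (h j)))))) q)
No beta redexes found.

Answer: yes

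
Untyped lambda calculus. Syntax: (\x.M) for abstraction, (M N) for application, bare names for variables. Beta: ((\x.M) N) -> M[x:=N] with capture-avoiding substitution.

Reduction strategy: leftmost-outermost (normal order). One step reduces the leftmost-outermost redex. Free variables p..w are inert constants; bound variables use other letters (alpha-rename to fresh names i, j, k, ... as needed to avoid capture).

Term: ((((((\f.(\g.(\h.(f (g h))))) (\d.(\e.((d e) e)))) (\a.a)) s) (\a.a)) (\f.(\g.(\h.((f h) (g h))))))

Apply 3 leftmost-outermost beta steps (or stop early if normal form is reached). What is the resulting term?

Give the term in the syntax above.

Step 0: ((((((\f.(\g.(\h.(f (g h))))) (\d.(\e.((d e) e)))) (\a.a)) s) (\a.a)) (\f.(\g.(\h.((f h) (g h))))))
Step 1: (((((\g.(\h.((\d.(\e.((d e) e))) (g h)))) (\a.a)) s) (\a.a)) (\f.(\g.(\h.((f h) (g h))))))
Step 2: ((((\h.((\d.(\e.((d e) e))) ((\a.a) h))) s) (\a.a)) (\f.(\g.(\h.((f h) (g h))))))
Step 3: ((((\d.(\e.((d e) e))) ((\a.a) s)) (\a.a)) (\f.(\g.(\h.((f h) (g h))))))

Answer: ((((\d.(\e.((d e) e))) ((\a.a) s)) (\a.a)) (\f.(\g.(\h.((f h) (g h))))))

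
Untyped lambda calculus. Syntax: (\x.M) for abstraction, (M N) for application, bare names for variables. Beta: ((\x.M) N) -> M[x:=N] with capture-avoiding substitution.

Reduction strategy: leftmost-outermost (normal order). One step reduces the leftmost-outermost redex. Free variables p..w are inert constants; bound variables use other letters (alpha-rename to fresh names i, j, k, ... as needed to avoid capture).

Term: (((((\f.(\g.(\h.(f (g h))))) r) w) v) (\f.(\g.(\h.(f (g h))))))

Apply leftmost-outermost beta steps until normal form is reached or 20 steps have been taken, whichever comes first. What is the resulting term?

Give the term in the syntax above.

Step 0: (((((\f.(\g.(\h.(f (g h))))) r) w) v) (\f.(\g.(\h.(f (g h))))))
Step 1: ((((\g.(\h.(r (g h)))) w) v) (\f.(\g.(\h.(f (g h))))))
Step 2: (((\h.(r (w h))) v) (\f.(\g.(\h.(f (g h))))))
Step 3: ((r (w v)) (\f.(\g.(\h.(f (g h))))))

Answer: ((r (w v)) (\f.(\g.(\h.(f (g h))))))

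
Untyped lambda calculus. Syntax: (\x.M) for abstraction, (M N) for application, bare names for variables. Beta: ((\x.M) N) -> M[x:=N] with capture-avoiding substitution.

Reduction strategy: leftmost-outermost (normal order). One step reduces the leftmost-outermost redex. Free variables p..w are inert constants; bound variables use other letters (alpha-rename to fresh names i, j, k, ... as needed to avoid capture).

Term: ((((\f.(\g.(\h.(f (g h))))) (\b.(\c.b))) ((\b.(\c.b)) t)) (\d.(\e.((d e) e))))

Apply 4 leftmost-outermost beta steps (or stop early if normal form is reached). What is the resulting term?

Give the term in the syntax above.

Answer: (\c.(((\b.(\c.b)) t) (\d.(\e.((d e) e)))))

Derivation:
Step 0: ((((\f.(\g.(\h.(f (g h))))) (\b.(\c.b))) ((\b.(\c.b)) t)) (\d.(\e.((d e) e))))
Step 1: (((\g.(\h.((\b.(\c.b)) (g h)))) ((\b.(\c.b)) t)) (\d.(\e.((d e) e))))
Step 2: ((\h.((\b.(\c.b)) (((\b.(\c.b)) t) h))) (\d.(\e.((d e) e))))
Step 3: ((\b.(\c.b)) (((\b.(\c.b)) t) (\d.(\e.((d e) e)))))
Step 4: (\c.(((\b.(\c.b)) t) (\d.(\e.((d e) e)))))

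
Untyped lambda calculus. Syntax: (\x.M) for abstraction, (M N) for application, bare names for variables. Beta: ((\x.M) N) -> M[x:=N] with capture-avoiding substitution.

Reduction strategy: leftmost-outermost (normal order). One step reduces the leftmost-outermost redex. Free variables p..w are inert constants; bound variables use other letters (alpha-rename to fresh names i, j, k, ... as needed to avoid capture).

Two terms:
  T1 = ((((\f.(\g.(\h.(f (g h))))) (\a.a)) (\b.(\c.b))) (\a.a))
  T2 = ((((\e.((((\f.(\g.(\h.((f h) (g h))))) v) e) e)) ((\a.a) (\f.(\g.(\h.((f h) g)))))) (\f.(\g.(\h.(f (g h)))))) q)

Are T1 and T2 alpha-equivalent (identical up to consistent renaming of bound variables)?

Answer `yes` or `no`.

Term 1: ((((\f.(\g.(\h.(f (g h))))) (\a.a)) (\b.(\c.b))) (\a.a))
Term 2: ((((\e.((((\f.(\g.(\h.((f h) (g h))))) v) e) e)) ((\a.a) (\f.(\g.(\h.((f h) g)))))) (\f.(\g.(\h.(f (g h)))))) q)
Alpha-equivalence: compare structure up to binder renaming.
Result: False

Answer: no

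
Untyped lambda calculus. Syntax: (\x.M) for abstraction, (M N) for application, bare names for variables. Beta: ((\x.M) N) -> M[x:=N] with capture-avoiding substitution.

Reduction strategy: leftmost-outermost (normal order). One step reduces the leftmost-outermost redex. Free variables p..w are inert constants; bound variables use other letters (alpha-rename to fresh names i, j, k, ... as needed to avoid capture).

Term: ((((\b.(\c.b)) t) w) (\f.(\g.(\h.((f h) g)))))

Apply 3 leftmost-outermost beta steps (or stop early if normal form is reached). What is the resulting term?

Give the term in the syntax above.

Step 0: ((((\b.(\c.b)) t) w) (\f.(\g.(\h.((f h) g)))))
Step 1: (((\c.t) w) (\f.(\g.(\h.((f h) g)))))
Step 2: (t (\f.(\g.(\h.((f h) g)))))
Step 3: (normal form reached)

Answer: (t (\f.(\g.(\h.((f h) g)))))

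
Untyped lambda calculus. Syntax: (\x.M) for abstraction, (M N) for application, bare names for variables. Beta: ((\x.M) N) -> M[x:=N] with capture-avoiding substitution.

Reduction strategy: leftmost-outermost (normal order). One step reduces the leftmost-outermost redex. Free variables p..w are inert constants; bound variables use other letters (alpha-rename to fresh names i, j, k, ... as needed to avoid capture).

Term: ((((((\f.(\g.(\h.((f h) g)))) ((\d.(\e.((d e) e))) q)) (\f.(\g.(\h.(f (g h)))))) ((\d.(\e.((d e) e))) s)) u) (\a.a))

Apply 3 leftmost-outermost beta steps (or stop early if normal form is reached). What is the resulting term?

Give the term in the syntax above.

Answer: ((((((\d.(\e.((d e) e))) q) ((\d.(\e.((d e) e))) s)) (\f.(\g.(\h.(f (g h)))))) u) (\a.a))

Derivation:
Step 0: ((((((\f.(\g.(\h.((f h) g)))) ((\d.(\e.((d e) e))) q)) (\f.(\g.(\h.(f (g h)))))) ((\d.(\e.((d e) e))) s)) u) (\a.a))
Step 1: (((((\g.(\h.((((\d.(\e.((d e) e))) q) h) g))) (\f.(\g.(\h.(f (g h)))))) ((\d.(\e.((d e) e))) s)) u) (\a.a))
Step 2: ((((\h.((((\d.(\e.((d e) e))) q) h) (\f.(\g.(\h.(f (g h))))))) ((\d.(\e.((d e) e))) s)) u) (\a.a))
Step 3: ((((((\d.(\e.((d e) e))) q) ((\d.(\e.((d e) e))) s)) (\f.(\g.(\h.(f (g h)))))) u) (\a.a))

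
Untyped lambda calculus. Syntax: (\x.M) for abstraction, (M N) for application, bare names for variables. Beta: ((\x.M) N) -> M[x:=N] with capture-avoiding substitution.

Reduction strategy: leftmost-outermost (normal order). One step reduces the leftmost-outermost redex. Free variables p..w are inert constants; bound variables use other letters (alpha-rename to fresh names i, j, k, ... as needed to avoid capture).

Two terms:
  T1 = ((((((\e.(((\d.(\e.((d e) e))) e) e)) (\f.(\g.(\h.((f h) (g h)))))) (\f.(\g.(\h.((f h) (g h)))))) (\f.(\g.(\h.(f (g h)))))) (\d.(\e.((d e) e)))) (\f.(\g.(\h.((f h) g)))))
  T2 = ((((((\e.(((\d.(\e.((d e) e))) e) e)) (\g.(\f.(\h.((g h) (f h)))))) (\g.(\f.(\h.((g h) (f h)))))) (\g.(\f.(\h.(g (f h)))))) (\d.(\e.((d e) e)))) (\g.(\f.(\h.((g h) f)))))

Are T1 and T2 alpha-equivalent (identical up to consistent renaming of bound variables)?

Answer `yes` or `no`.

Answer: yes

Derivation:
Term 1: ((((((\e.(((\d.(\e.((d e) e))) e) e)) (\f.(\g.(\h.((f h) (g h)))))) (\f.(\g.(\h.((f h) (g h)))))) (\f.(\g.(\h.(f (g h)))))) (\d.(\e.((d e) e)))) (\f.(\g.(\h.((f h) g)))))
Term 2: ((((((\e.(((\d.(\e.((d e) e))) e) e)) (\g.(\f.(\h.((g h) (f h)))))) (\g.(\f.(\h.((g h) (f h)))))) (\g.(\f.(\h.(g (f h)))))) (\d.(\e.((d e) e)))) (\g.(\f.(\h.((g h) f)))))
Alpha-equivalence: compare structure up to binder renaming.
Result: True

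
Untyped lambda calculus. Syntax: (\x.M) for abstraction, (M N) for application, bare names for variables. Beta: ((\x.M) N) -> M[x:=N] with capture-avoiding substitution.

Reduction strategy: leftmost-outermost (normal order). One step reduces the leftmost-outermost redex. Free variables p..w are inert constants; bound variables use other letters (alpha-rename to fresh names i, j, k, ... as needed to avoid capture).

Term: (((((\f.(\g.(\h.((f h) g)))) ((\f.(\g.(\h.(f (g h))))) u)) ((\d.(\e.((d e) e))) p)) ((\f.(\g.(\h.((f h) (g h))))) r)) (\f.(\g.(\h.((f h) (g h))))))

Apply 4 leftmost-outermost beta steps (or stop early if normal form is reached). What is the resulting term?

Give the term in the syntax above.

Answer: ((((\g.(\h.(u (g h)))) ((\f.(\g.(\h.((f h) (g h))))) r)) ((\d.(\e.((d e) e))) p)) (\f.(\g.(\h.((f h) (g h))))))

Derivation:
Step 0: (((((\f.(\g.(\h.((f h) g)))) ((\f.(\g.(\h.(f (g h))))) u)) ((\d.(\e.((d e) e))) p)) ((\f.(\g.(\h.((f h) (g h))))) r)) (\f.(\g.(\h.((f h) (g h))))))
Step 1: ((((\g.(\h.((((\f.(\g.(\h.(f (g h))))) u) h) g))) ((\d.(\e.((d e) e))) p)) ((\f.(\g.(\h.((f h) (g h))))) r)) (\f.(\g.(\h.((f h) (g h))))))
Step 2: (((\h.((((\f.(\g.(\h.(f (g h))))) u) h) ((\d.(\e.((d e) e))) p))) ((\f.(\g.(\h.((f h) (g h))))) r)) (\f.(\g.(\h.((f h) (g h))))))
Step 3: (((((\f.(\g.(\h.(f (g h))))) u) ((\f.(\g.(\h.((f h) (g h))))) r)) ((\d.(\e.((d e) e))) p)) (\f.(\g.(\h.((f h) (g h))))))
Step 4: ((((\g.(\h.(u (g h)))) ((\f.(\g.(\h.((f h) (g h))))) r)) ((\d.(\e.((d e) e))) p)) (\f.(\g.(\h.((f h) (g h))))))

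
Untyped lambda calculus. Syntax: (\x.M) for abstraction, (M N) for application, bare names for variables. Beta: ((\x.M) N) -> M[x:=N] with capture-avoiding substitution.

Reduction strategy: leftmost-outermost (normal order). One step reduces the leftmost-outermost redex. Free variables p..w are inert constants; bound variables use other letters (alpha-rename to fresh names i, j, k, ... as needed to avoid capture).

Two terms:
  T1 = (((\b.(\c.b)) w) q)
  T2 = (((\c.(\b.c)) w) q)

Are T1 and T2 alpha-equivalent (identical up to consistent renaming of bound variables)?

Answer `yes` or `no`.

Answer: yes

Derivation:
Term 1: (((\b.(\c.b)) w) q)
Term 2: (((\c.(\b.c)) w) q)
Alpha-equivalence: compare structure up to binder renaming.
Result: True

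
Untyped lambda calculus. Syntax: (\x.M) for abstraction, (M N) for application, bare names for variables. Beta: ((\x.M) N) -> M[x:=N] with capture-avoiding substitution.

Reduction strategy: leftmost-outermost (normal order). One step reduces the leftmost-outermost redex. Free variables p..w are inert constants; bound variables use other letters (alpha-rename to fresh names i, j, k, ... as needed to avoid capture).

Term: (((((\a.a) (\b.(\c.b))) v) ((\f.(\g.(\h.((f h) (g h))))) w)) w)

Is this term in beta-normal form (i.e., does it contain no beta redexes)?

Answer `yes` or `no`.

Term: (((((\a.a) (\b.(\c.b))) v) ((\f.(\g.(\h.((f h) (g h))))) w)) w)
Found 2 beta redex(es).

Answer: no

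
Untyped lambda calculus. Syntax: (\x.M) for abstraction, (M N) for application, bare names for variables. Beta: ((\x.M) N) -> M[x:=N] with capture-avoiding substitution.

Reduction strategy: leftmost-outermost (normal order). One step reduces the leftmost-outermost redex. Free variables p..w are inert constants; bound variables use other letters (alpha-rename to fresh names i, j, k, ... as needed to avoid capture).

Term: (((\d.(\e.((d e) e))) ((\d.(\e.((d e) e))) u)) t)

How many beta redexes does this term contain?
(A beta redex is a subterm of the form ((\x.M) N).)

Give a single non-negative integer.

Term: (((\d.(\e.((d e) e))) ((\d.(\e.((d e) e))) u)) t)
  Redex: ((\d.(\e.((d e) e))) ((\d.(\e.((d e) e))) u))
  Redex: ((\d.(\e.((d e) e))) u)
Total redexes: 2

Answer: 2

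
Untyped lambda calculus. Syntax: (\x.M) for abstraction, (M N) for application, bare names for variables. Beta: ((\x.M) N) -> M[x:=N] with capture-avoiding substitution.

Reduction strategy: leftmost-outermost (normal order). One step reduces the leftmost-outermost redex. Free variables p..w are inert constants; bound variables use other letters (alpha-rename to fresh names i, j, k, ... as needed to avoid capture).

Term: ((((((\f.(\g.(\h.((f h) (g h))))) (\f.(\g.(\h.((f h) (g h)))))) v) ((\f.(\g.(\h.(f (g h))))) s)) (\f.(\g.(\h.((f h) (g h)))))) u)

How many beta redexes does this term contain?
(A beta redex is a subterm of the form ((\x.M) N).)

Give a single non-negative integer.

Answer: 2

Derivation:
Term: ((((((\f.(\g.(\h.((f h) (g h))))) (\f.(\g.(\h.((f h) (g h)))))) v) ((\f.(\g.(\h.(f (g h))))) s)) (\f.(\g.(\h.((f h) (g h)))))) u)
  Redex: ((\f.(\g.(\h.((f h) (g h))))) (\f.(\g.(\h.((f h) (g h))))))
  Redex: ((\f.(\g.(\h.(f (g h))))) s)
Total redexes: 2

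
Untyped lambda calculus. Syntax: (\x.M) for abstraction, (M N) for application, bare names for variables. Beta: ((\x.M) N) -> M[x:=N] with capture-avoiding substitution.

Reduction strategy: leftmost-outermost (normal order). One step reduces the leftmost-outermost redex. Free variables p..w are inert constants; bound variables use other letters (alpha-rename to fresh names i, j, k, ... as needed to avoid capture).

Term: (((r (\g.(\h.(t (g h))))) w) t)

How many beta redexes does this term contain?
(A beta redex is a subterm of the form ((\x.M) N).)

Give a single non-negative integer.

Term: (((r (\g.(\h.(t (g h))))) w) t)
  (no redexes)
Total redexes: 0

Answer: 0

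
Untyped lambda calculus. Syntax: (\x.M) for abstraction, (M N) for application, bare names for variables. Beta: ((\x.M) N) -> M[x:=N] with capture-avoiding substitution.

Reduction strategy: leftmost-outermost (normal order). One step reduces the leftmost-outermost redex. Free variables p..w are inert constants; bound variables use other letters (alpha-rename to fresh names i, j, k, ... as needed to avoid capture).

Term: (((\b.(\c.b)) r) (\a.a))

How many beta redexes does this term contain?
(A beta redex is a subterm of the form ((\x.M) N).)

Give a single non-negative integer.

Term: (((\b.(\c.b)) r) (\a.a))
  Redex: ((\b.(\c.b)) r)
Total redexes: 1

Answer: 1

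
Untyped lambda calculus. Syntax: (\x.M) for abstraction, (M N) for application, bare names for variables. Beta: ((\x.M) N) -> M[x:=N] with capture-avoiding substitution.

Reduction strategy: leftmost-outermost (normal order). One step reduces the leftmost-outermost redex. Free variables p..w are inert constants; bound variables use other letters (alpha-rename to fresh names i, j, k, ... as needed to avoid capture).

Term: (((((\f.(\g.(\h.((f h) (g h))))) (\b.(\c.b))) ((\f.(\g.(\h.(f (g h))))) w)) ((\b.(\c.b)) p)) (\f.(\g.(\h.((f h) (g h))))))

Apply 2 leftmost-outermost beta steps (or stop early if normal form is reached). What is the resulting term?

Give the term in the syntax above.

Answer: (((\h.(((\b.(\c.b)) h) (((\f.(\g.(\h.(f (g h))))) w) h))) ((\b.(\c.b)) p)) (\f.(\g.(\h.((f h) (g h))))))

Derivation:
Step 0: (((((\f.(\g.(\h.((f h) (g h))))) (\b.(\c.b))) ((\f.(\g.(\h.(f (g h))))) w)) ((\b.(\c.b)) p)) (\f.(\g.(\h.((f h) (g h))))))
Step 1: ((((\g.(\h.(((\b.(\c.b)) h) (g h)))) ((\f.(\g.(\h.(f (g h))))) w)) ((\b.(\c.b)) p)) (\f.(\g.(\h.((f h) (g h))))))
Step 2: (((\h.(((\b.(\c.b)) h) (((\f.(\g.(\h.(f (g h))))) w) h))) ((\b.(\c.b)) p)) (\f.(\g.(\h.((f h) (g h))))))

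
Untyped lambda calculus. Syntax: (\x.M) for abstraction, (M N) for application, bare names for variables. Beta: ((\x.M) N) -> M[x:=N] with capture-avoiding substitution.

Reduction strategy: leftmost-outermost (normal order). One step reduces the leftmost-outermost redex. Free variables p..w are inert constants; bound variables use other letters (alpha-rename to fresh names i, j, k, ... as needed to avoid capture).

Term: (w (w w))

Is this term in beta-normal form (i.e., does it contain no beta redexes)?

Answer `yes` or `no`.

Answer: yes

Derivation:
Term: (w (w w))
No beta redexes found.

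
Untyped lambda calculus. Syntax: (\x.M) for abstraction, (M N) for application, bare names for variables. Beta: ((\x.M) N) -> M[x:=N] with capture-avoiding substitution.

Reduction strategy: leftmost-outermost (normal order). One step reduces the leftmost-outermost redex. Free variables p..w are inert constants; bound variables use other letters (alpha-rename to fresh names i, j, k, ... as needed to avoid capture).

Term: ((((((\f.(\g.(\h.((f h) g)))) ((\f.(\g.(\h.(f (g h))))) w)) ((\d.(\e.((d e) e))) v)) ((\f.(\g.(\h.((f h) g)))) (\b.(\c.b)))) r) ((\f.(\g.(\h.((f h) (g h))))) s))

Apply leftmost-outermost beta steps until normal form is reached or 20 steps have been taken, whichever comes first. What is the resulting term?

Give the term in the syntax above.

Answer: (((w (\h.h)) r) (\g.(\h.((s h) (g h)))))

Derivation:
Step 0: ((((((\f.(\g.(\h.((f h) g)))) ((\f.(\g.(\h.(f (g h))))) w)) ((\d.(\e.((d e) e))) v)) ((\f.(\g.(\h.((f h) g)))) (\b.(\c.b)))) r) ((\f.(\g.(\h.((f h) (g h))))) s))
Step 1: (((((\g.(\h.((((\f.(\g.(\h.(f (g h))))) w) h) g))) ((\d.(\e.((d e) e))) v)) ((\f.(\g.(\h.((f h) g)))) (\b.(\c.b)))) r) ((\f.(\g.(\h.((f h) (g h))))) s))
Step 2: ((((\h.((((\f.(\g.(\h.(f (g h))))) w) h) ((\d.(\e.((d e) e))) v))) ((\f.(\g.(\h.((f h) g)))) (\b.(\c.b)))) r) ((\f.(\g.(\h.((f h) (g h))))) s))
Step 3: ((((((\f.(\g.(\h.(f (g h))))) w) ((\f.(\g.(\h.((f h) g)))) (\b.(\c.b)))) ((\d.(\e.((d e) e))) v)) r) ((\f.(\g.(\h.((f h) (g h))))) s))
Step 4: (((((\g.(\h.(w (g h)))) ((\f.(\g.(\h.((f h) g)))) (\b.(\c.b)))) ((\d.(\e.((d e) e))) v)) r) ((\f.(\g.(\h.((f h) (g h))))) s))
Step 5: ((((\h.(w (((\f.(\g.(\h.((f h) g)))) (\b.(\c.b))) h))) ((\d.(\e.((d e) e))) v)) r) ((\f.(\g.(\h.((f h) (g h))))) s))
Step 6: (((w (((\f.(\g.(\h.((f h) g)))) (\b.(\c.b))) ((\d.(\e.((d e) e))) v))) r) ((\f.(\g.(\h.((f h) (g h))))) s))
Step 7: (((w ((\g.(\h.(((\b.(\c.b)) h) g))) ((\d.(\e.((d e) e))) v))) r) ((\f.(\g.(\h.((f h) (g h))))) s))
Step 8: (((w (\h.(((\b.(\c.b)) h) ((\d.(\e.((d e) e))) v)))) r) ((\f.(\g.(\h.((f h) (g h))))) s))
Step 9: (((w (\h.((\c.h) ((\d.(\e.((d e) e))) v)))) r) ((\f.(\g.(\h.((f h) (g h))))) s))
Step 10: (((w (\h.h)) r) ((\f.(\g.(\h.((f h) (g h))))) s))
Step 11: (((w (\h.h)) r) (\g.(\h.((s h) (g h)))))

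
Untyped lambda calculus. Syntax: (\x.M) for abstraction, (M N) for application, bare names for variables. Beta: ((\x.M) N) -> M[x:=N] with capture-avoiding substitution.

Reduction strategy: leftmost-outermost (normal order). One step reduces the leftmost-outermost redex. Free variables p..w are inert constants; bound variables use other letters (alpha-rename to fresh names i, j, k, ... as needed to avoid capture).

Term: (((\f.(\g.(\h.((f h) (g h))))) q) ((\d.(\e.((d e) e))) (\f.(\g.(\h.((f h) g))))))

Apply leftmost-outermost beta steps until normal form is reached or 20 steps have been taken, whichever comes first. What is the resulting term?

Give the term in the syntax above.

Step 0: (((\f.(\g.(\h.((f h) (g h))))) q) ((\d.(\e.((d e) e))) (\f.(\g.(\h.((f h) g))))))
Step 1: ((\g.(\h.((q h) (g h)))) ((\d.(\e.((d e) e))) (\f.(\g.(\h.((f h) g))))))
Step 2: (\h.((q h) (((\d.(\e.((d e) e))) (\f.(\g.(\h.((f h) g))))) h)))
Step 3: (\h.((q h) ((\e.(((\f.(\g.(\h.((f h) g)))) e) e)) h)))
Step 4: (\h.((q h) (((\f.(\g.(\h.((f h) g)))) h) h)))
Step 5: (\h.((q h) ((\g.(\i.((h i) g))) h)))
Step 6: (\h.((q h) (\i.((h i) h))))

Answer: (\h.((q h) (\i.((h i) h))))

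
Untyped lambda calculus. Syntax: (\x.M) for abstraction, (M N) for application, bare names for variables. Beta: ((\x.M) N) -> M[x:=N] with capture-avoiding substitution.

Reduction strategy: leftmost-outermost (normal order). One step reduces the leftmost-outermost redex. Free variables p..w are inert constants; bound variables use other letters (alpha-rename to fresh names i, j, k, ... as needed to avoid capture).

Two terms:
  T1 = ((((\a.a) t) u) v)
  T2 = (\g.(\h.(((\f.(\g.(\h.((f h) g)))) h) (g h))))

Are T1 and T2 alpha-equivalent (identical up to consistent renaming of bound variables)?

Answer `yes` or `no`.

Term 1: ((((\a.a) t) u) v)
Term 2: (\g.(\h.(((\f.(\g.(\h.((f h) g)))) h) (g h))))
Alpha-equivalence: compare structure up to binder renaming.
Result: False

Answer: no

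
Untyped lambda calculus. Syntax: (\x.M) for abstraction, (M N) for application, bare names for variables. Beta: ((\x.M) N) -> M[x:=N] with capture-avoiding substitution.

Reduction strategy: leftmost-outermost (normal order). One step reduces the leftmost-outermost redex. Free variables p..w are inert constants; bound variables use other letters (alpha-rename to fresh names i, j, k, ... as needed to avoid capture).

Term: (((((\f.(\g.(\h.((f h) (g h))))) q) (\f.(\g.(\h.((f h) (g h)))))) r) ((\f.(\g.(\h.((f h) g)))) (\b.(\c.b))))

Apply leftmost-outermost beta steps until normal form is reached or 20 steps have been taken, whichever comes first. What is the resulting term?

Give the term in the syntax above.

Answer: (((q r) (\g.(\h.((r h) (g h))))) (\g.(\h.h)))

Derivation:
Step 0: (((((\f.(\g.(\h.((f h) (g h))))) q) (\f.(\g.(\h.((f h) (g h)))))) r) ((\f.(\g.(\h.((f h) g)))) (\b.(\c.b))))
Step 1: ((((\g.(\h.((q h) (g h)))) (\f.(\g.(\h.((f h) (g h)))))) r) ((\f.(\g.(\h.((f h) g)))) (\b.(\c.b))))
Step 2: (((\h.((q h) ((\f.(\g.(\h.((f h) (g h))))) h))) r) ((\f.(\g.(\h.((f h) g)))) (\b.(\c.b))))
Step 3: (((q r) ((\f.(\g.(\h.((f h) (g h))))) r)) ((\f.(\g.(\h.((f h) g)))) (\b.(\c.b))))
Step 4: (((q r) (\g.(\h.((r h) (g h))))) ((\f.(\g.(\h.((f h) g)))) (\b.(\c.b))))
Step 5: (((q r) (\g.(\h.((r h) (g h))))) (\g.(\h.(((\b.(\c.b)) h) g))))
Step 6: (((q r) (\g.(\h.((r h) (g h))))) (\g.(\h.((\c.h) g))))
Step 7: (((q r) (\g.(\h.((r h) (g h))))) (\g.(\h.h)))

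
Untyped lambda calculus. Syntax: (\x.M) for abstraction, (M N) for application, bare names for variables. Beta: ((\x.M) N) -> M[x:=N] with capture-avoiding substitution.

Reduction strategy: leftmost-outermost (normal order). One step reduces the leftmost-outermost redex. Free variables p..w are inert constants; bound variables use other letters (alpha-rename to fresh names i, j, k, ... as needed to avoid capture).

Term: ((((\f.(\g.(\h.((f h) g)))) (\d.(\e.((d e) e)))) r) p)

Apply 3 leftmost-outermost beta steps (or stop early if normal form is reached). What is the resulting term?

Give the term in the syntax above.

Answer: (((\d.(\e.((d e) e))) p) r)

Derivation:
Step 0: ((((\f.(\g.(\h.((f h) g)))) (\d.(\e.((d e) e)))) r) p)
Step 1: (((\g.(\h.(((\d.(\e.((d e) e))) h) g))) r) p)
Step 2: ((\h.(((\d.(\e.((d e) e))) h) r)) p)
Step 3: (((\d.(\e.((d e) e))) p) r)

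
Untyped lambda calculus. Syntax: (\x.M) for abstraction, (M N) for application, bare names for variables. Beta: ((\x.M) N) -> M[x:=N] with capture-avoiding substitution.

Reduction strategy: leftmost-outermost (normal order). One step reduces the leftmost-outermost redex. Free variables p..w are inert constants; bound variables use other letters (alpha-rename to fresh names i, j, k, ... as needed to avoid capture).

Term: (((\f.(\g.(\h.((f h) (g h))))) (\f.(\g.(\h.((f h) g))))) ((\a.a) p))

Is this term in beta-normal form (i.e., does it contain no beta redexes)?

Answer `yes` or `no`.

Answer: no

Derivation:
Term: (((\f.(\g.(\h.((f h) (g h))))) (\f.(\g.(\h.((f h) g))))) ((\a.a) p))
Found 2 beta redex(es).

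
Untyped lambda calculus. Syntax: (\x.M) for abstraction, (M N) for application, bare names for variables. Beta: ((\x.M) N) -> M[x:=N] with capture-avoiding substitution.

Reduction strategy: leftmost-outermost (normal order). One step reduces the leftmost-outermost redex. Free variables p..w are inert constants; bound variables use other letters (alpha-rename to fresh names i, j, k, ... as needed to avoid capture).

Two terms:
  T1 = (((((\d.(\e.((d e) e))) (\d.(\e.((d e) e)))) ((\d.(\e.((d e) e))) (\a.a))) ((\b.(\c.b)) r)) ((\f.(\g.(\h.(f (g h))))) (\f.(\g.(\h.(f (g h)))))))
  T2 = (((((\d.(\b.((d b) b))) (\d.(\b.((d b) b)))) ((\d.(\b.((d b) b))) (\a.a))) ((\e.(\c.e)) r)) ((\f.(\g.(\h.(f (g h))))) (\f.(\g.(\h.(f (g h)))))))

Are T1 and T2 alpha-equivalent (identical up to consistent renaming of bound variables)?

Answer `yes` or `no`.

Answer: yes

Derivation:
Term 1: (((((\d.(\e.((d e) e))) (\d.(\e.((d e) e)))) ((\d.(\e.((d e) e))) (\a.a))) ((\b.(\c.b)) r)) ((\f.(\g.(\h.(f (g h))))) (\f.(\g.(\h.(f (g h)))))))
Term 2: (((((\d.(\b.((d b) b))) (\d.(\b.((d b) b)))) ((\d.(\b.((d b) b))) (\a.a))) ((\e.(\c.e)) r)) ((\f.(\g.(\h.(f (g h))))) (\f.(\g.(\h.(f (g h)))))))
Alpha-equivalence: compare structure up to binder renaming.
Result: True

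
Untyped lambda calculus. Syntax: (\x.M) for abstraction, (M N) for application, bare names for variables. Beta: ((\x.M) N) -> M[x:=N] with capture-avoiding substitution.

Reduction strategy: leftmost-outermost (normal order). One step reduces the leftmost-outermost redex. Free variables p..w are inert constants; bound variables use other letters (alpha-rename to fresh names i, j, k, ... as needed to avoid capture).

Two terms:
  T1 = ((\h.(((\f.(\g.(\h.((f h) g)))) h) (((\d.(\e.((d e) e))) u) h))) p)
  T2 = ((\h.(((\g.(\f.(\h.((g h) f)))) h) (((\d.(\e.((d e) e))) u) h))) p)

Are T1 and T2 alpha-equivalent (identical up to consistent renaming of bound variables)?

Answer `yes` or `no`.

Term 1: ((\h.(((\f.(\g.(\h.((f h) g)))) h) (((\d.(\e.((d e) e))) u) h))) p)
Term 2: ((\h.(((\g.(\f.(\h.((g h) f)))) h) (((\d.(\e.((d e) e))) u) h))) p)
Alpha-equivalence: compare structure up to binder renaming.
Result: True

Answer: yes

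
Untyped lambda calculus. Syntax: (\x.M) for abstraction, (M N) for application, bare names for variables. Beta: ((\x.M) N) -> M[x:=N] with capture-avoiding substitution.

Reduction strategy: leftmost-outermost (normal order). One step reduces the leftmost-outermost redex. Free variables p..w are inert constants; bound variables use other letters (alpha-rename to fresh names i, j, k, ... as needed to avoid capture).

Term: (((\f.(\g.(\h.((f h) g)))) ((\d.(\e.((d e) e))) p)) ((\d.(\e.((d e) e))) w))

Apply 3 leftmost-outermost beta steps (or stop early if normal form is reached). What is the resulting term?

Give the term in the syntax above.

Answer: (\h.(((\e.((p e) e)) h) ((\d.(\e.((d e) e))) w)))

Derivation:
Step 0: (((\f.(\g.(\h.((f h) g)))) ((\d.(\e.((d e) e))) p)) ((\d.(\e.((d e) e))) w))
Step 1: ((\g.(\h.((((\d.(\e.((d e) e))) p) h) g))) ((\d.(\e.((d e) e))) w))
Step 2: (\h.((((\d.(\e.((d e) e))) p) h) ((\d.(\e.((d e) e))) w)))
Step 3: (\h.(((\e.((p e) e)) h) ((\d.(\e.((d e) e))) w)))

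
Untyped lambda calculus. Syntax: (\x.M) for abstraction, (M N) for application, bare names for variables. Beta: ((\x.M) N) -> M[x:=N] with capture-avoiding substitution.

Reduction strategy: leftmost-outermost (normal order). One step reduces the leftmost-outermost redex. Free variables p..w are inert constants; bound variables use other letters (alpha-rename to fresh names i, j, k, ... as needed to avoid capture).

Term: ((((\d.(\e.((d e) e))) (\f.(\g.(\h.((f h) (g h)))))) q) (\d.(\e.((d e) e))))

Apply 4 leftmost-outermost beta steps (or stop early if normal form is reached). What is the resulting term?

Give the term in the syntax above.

Answer: ((\h.((q h) (q h))) (\d.(\e.((d e) e))))

Derivation:
Step 0: ((((\d.(\e.((d e) e))) (\f.(\g.(\h.((f h) (g h)))))) q) (\d.(\e.((d e) e))))
Step 1: (((\e.(((\f.(\g.(\h.((f h) (g h))))) e) e)) q) (\d.(\e.((d e) e))))
Step 2: ((((\f.(\g.(\h.((f h) (g h))))) q) q) (\d.(\e.((d e) e))))
Step 3: (((\g.(\h.((q h) (g h)))) q) (\d.(\e.((d e) e))))
Step 4: ((\h.((q h) (q h))) (\d.(\e.((d e) e))))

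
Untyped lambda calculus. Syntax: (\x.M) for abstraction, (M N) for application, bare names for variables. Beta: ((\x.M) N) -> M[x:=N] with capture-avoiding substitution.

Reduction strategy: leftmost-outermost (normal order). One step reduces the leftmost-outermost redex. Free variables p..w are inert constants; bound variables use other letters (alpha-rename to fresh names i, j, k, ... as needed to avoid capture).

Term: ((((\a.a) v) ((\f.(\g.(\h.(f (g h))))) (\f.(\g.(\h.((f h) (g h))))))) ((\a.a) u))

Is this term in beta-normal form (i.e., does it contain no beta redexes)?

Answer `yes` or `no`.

Term: ((((\a.a) v) ((\f.(\g.(\h.(f (g h))))) (\f.(\g.(\h.((f h) (g h))))))) ((\a.a) u))
Found 3 beta redex(es).

Answer: no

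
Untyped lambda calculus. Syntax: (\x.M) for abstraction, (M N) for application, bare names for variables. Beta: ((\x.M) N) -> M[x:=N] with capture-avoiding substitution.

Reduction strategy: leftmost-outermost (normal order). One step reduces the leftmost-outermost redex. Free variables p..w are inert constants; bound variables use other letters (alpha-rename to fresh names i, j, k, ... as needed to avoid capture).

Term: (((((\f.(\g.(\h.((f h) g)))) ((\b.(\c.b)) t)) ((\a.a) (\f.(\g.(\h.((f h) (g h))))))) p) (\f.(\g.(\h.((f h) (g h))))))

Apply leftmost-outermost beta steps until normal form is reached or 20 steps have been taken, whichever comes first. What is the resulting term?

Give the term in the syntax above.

Step 0: (((((\f.(\g.(\h.((f h) g)))) ((\b.(\c.b)) t)) ((\a.a) (\f.(\g.(\h.((f h) (g h))))))) p) (\f.(\g.(\h.((f h) (g h))))))
Step 1: ((((\g.(\h.((((\b.(\c.b)) t) h) g))) ((\a.a) (\f.(\g.(\h.((f h) (g h))))))) p) (\f.(\g.(\h.((f h) (g h))))))
Step 2: (((\h.((((\b.(\c.b)) t) h) ((\a.a) (\f.(\g.(\h.((f h) (g h)))))))) p) (\f.(\g.(\h.((f h) (g h))))))
Step 3: (((((\b.(\c.b)) t) p) ((\a.a) (\f.(\g.(\h.((f h) (g h))))))) (\f.(\g.(\h.((f h) (g h))))))
Step 4: ((((\c.t) p) ((\a.a) (\f.(\g.(\h.((f h) (g h))))))) (\f.(\g.(\h.((f h) (g h))))))
Step 5: ((t ((\a.a) (\f.(\g.(\h.((f h) (g h))))))) (\f.(\g.(\h.((f h) (g h))))))
Step 6: ((t (\f.(\g.(\h.((f h) (g h)))))) (\f.(\g.(\h.((f h) (g h))))))

Answer: ((t (\f.(\g.(\h.((f h) (g h)))))) (\f.(\g.(\h.((f h) (g h))))))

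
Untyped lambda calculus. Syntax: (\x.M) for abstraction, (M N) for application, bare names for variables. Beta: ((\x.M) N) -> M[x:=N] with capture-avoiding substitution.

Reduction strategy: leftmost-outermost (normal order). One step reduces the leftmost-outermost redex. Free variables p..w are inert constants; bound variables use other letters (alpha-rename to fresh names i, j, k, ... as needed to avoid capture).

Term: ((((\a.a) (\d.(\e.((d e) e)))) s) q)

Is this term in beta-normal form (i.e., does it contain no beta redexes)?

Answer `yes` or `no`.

Term: ((((\a.a) (\d.(\e.((d e) e)))) s) q)
Found 1 beta redex(es).

Answer: no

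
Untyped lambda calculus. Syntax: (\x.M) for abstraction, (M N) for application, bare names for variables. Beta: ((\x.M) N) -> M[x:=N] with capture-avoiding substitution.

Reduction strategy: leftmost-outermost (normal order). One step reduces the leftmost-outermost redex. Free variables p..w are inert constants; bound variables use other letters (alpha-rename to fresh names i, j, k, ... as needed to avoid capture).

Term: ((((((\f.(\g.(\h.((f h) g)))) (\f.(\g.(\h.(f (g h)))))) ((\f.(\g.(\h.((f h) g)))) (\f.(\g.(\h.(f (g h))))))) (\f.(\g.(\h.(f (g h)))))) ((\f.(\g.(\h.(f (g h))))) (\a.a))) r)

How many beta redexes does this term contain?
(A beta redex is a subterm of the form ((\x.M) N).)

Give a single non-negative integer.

Answer: 3

Derivation:
Term: ((((((\f.(\g.(\h.((f h) g)))) (\f.(\g.(\h.(f (g h)))))) ((\f.(\g.(\h.((f h) g)))) (\f.(\g.(\h.(f (g h))))))) (\f.(\g.(\h.(f (g h)))))) ((\f.(\g.(\h.(f (g h))))) (\a.a))) r)
  Redex: ((\f.(\g.(\h.((f h) g)))) (\f.(\g.(\h.(f (g h))))))
  Redex: ((\f.(\g.(\h.((f h) g)))) (\f.(\g.(\h.(f (g h))))))
  Redex: ((\f.(\g.(\h.(f (g h))))) (\a.a))
Total redexes: 3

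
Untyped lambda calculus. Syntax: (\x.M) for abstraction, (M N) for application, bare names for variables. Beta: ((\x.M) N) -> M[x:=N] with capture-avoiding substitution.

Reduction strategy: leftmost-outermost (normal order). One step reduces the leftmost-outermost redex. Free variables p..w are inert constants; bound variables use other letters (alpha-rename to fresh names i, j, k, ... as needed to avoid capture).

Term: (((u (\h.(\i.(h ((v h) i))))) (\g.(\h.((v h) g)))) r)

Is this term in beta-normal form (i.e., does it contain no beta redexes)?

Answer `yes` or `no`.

Answer: yes

Derivation:
Term: (((u (\h.(\i.(h ((v h) i))))) (\g.(\h.((v h) g)))) r)
No beta redexes found.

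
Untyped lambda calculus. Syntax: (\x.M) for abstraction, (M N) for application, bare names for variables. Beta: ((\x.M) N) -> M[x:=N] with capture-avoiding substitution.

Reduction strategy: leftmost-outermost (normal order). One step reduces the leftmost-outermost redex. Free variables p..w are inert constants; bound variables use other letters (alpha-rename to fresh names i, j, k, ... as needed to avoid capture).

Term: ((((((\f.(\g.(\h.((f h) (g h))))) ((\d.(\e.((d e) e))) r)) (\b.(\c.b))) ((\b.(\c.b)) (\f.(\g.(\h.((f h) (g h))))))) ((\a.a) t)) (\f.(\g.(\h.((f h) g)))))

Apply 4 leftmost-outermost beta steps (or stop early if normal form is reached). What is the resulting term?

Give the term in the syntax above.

Answer: (((((\e.((r e) e)) ((\b.(\c.b)) (\f.(\g.(\h.((f h) (g h))))))) ((\b.(\c.b)) ((\b.(\c.b)) (\f.(\g.(\h.((f h) (g h)))))))) ((\a.a) t)) (\f.(\g.(\h.((f h) g)))))

Derivation:
Step 0: ((((((\f.(\g.(\h.((f h) (g h))))) ((\d.(\e.((d e) e))) r)) (\b.(\c.b))) ((\b.(\c.b)) (\f.(\g.(\h.((f h) (g h))))))) ((\a.a) t)) (\f.(\g.(\h.((f h) g)))))
Step 1: (((((\g.(\h.((((\d.(\e.((d e) e))) r) h) (g h)))) (\b.(\c.b))) ((\b.(\c.b)) (\f.(\g.(\h.((f h) (g h))))))) ((\a.a) t)) (\f.(\g.(\h.((f h) g)))))
Step 2: ((((\h.((((\d.(\e.((d e) e))) r) h) ((\b.(\c.b)) h))) ((\b.(\c.b)) (\f.(\g.(\h.((f h) (g h))))))) ((\a.a) t)) (\f.(\g.(\h.((f h) g)))))
Step 3: ((((((\d.(\e.((d e) e))) r) ((\b.(\c.b)) (\f.(\g.(\h.((f h) (g h))))))) ((\b.(\c.b)) ((\b.(\c.b)) (\f.(\g.(\h.((f h) (g h)))))))) ((\a.a) t)) (\f.(\g.(\h.((f h) g)))))
Step 4: (((((\e.((r e) e)) ((\b.(\c.b)) (\f.(\g.(\h.((f h) (g h))))))) ((\b.(\c.b)) ((\b.(\c.b)) (\f.(\g.(\h.((f h) (g h)))))))) ((\a.a) t)) (\f.(\g.(\h.((f h) g)))))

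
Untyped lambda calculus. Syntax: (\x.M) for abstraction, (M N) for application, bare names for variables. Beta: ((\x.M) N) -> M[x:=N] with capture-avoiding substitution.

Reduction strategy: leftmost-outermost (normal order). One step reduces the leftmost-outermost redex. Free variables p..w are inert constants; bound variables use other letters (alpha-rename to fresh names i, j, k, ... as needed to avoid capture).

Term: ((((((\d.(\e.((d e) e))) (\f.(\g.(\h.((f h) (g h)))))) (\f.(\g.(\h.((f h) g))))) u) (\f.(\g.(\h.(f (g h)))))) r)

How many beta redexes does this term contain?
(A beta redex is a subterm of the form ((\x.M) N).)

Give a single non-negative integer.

Answer: 1

Derivation:
Term: ((((((\d.(\e.((d e) e))) (\f.(\g.(\h.((f h) (g h)))))) (\f.(\g.(\h.((f h) g))))) u) (\f.(\g.(\h.(f (g h)))))) r)
  Redex: ((\d.(\e.((d e) e))) (\f.(\g.(\h.((f h) (g h))))))
Total redexes: 1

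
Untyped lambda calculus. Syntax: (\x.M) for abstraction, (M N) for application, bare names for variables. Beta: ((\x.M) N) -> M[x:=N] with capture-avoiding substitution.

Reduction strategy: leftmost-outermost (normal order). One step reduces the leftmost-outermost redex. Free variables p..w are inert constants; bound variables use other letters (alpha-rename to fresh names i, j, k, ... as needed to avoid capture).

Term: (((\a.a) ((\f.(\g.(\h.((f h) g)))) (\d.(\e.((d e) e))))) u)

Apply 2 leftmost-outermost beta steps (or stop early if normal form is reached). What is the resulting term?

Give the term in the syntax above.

Step 0: (((\a.a) ((\f.(\g.(\h.((f h) g)))) (\d.(\e.((d e) e))))) u)
Step 1: (((\f.(\g.(\h.((f h) g)))) (\d.(\e.((d e) e)))) u)
Step 2: ((\g.(\h.(((\d.(\e.((d e) e))) h) g))) u)

Answer: ((\g.(\h.(((\d.(\e.((d e) e))) h) g))) u)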